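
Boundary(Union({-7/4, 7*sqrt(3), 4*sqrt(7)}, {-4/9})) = {-7/4, -4/9, 7*sqrt(3), 4*sqrt(7)}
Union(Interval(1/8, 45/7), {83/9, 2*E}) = Union({83/9}, Interval(1/8, 45/7))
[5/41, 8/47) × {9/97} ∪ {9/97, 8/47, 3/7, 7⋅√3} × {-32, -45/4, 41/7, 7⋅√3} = ([5/41, 8/47) × {9/97}) ∪ ({9/97, 8/47, 3/7, 7⋅√3} × {-32, -45/4, 41/7, 7⋅√3})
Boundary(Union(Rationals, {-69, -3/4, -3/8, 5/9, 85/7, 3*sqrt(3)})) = Reals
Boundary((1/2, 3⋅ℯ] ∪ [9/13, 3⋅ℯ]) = {1/2, 3⋅ℯ}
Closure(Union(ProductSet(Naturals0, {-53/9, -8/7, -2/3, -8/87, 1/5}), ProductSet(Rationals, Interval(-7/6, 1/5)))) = Union(ProductSet(Naturals0, {-53/9, -8/7, -2/3, -8/87, 1/5}), ProductSet(Reals, Interval(-7/6, 1/5)))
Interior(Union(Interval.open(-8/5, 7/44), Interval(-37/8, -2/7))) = Interval.open(-37/8, 7/44)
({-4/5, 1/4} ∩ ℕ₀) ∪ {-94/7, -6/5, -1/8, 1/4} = {-94/7, -6/5, -1/8, 1/4}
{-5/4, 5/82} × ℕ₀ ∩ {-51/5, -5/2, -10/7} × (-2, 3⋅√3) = ∅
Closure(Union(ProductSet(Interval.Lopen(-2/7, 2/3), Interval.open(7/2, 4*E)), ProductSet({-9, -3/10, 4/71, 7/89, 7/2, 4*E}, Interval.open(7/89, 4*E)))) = Union(ProductSet({-2/7, 2/3}, Interval(7/2, 4*E)), ProductSet({-9, -3/10, 4/71, 7/89, 7/2, 4*E}, Interval(7/89, 4*E)), ProductSet(Interval(-2/7, 2/3), {7/2, 4*E}), ProductSet(Interval.Lopen(-2/7, 2/3), Interval.open(7/2, 4*E)))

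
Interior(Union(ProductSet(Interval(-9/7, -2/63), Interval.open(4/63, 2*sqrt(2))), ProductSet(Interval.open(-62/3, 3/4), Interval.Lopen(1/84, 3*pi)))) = ProductSet(Interval.open(-62/3, 3/4), Interval.open(1/84, 3*pi))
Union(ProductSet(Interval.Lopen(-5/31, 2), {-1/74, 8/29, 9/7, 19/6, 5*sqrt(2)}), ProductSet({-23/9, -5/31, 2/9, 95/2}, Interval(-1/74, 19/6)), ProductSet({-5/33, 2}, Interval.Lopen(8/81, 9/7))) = Union(ProductSet({-5/33, 2}, Interval.Lopen(8/81, 9/7)), ProductSet({-23/9, -5/31, 2/9, 95/2}, Interval(-1/74, 19/6)), ProductSet(Interval.Lopen(-5/31, 2), {-1/74, 8/29, 9/7, 19/6, 5*sqrt(2)}))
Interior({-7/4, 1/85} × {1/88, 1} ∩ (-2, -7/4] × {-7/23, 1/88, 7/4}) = ∅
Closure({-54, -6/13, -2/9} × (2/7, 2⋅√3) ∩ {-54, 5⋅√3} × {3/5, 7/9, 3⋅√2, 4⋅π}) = {-54} × {3/5, 7/9}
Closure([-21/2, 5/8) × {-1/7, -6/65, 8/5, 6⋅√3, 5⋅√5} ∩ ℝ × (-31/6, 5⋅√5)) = [-21/2, 5/8] × {-1/7, -6/65, 8/5, 6⋅√3}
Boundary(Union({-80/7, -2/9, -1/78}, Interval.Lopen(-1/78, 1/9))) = {-80/7, -2/9, -1/78, 1/9}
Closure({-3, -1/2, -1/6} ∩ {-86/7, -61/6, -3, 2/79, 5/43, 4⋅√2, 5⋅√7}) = {-3}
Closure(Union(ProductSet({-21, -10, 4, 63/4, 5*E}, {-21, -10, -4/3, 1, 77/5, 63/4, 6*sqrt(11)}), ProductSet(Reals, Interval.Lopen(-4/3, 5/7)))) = Union(ProductSet({-21, -10, 4, 63/4, 5*E}, {-21, -10, -4/3, 1, 77/5, 63/4, 6*sqrt(11)}), ProductSet(Reals, Interval(-4/3, 5/7)))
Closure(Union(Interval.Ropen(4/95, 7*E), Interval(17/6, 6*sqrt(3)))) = Interval(4/95, 7*E)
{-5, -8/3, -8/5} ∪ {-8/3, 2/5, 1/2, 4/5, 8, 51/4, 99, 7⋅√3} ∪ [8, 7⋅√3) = {-5, -8/3, -8/5, 2/5, 1/2, 4/5, 51/4, 99} ∪ [8, 7⋅√3]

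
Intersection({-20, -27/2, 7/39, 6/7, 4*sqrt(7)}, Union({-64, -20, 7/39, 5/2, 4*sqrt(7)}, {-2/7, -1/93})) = {-20, 7/39, 4*sqrt(7)}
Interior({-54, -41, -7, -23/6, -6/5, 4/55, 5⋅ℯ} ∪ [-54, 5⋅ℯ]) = (-54, 5⋅ℯ)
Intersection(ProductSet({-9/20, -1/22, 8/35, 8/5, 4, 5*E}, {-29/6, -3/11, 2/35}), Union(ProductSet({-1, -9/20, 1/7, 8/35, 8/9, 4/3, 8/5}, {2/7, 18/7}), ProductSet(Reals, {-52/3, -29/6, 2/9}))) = ProductSet({-9/20, -1/22, 8/35, 8/5, 4, 5*E}, {-29/6})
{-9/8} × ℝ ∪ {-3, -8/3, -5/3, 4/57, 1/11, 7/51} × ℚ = ({-9/8} × ℝ) ∪ ({-3, -8/3, -5/3, 4/57, 1/11, 7/51} × ℚ)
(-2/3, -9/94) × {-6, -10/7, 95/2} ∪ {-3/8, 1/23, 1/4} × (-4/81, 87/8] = ({-3/8, 1/23, 1/4} × (-4/81, 87/8]) ∪ ((-2/3, -9/94) × {-6, -10/7, 95/2})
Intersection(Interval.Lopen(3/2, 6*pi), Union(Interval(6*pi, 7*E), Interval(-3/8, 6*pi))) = Interval.Lopen(3/2, 6*pi)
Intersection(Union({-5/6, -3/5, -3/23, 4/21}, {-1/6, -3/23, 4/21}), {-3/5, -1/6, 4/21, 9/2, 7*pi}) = {-3/5, -1/6, 4/21}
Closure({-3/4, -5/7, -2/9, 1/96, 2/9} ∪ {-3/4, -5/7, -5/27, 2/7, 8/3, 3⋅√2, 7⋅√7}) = {-3/4, -5/7, -2/9, -5/27, 1/96, 2/9, 2/7, 8/3, 3⋅√2, 7⋅√7}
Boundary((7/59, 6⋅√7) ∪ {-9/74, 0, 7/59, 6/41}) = {-9/74, 0, 7/59, 6⋅√7}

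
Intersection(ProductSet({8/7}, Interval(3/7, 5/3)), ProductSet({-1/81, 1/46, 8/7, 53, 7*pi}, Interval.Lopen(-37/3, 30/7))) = ProductSet({8/7}, Interval(3/7, 5/3))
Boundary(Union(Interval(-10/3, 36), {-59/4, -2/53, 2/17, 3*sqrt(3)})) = {-59/4, -10/3, 36}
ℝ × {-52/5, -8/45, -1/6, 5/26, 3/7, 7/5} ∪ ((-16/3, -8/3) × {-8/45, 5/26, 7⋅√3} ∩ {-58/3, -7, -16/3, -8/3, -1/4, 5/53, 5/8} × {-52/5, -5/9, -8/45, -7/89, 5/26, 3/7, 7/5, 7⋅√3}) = ℝ × {-52/5, -8/45, -1/6, 5/26, 3/7, 7/5}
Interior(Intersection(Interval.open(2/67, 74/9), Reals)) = Interval.open(2/67, 74/9)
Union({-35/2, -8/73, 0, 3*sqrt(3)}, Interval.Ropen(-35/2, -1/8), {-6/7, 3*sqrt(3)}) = Union({-8/73, 0, 3*sqrt(3)}, Interval.Ropen(-35/2, -1/8))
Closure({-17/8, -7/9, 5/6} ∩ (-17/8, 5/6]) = {-7/9, 5/6}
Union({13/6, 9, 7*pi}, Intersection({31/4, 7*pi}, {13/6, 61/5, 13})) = {13/6, 9, 7*pi}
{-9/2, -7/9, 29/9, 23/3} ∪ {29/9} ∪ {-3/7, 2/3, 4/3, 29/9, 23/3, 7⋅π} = {-9/2, -7/9, -3/7, 2/3, 4/3, 29/9, 23/3, 7⋅π}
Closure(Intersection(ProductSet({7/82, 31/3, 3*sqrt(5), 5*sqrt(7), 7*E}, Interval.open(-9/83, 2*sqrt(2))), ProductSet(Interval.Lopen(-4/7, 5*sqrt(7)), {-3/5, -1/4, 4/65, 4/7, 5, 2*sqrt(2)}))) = ProductSet({7/82, 31/3, 3*sqrt(5), 5*sqrt(7)}, {4/65, 4/7})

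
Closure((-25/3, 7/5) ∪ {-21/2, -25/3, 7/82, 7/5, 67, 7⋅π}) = {-21/2, 67, 7⋅π} ∪ [-25/3, 7/5]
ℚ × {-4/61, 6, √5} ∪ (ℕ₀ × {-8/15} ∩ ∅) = ℚ × {-4/61, 6, √5}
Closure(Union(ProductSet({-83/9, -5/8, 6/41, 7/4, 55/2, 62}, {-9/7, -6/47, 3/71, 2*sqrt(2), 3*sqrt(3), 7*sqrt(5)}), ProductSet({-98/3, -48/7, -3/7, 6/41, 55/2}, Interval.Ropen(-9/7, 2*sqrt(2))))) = Union(ProductSet({-98/3, -48/7, -3/7, 6/41, 55/2}, Interval(-9/7, 2*sqrt(2))), ProductSet({-83/9, -5/8, 6/41, 7/4, 55/2, 62}, {-9/7, -6/47, 3/71, 2*sqrt(2), 3*sqrt(3), 7*sqrt(5)}))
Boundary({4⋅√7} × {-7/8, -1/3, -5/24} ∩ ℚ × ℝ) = ∅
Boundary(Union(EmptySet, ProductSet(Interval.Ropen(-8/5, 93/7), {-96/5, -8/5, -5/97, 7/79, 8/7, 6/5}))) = ProductSet(Interval(-8/5, 93/7), {-96/5, -8/5, -5/97, 7/79, 8/7, 6/5})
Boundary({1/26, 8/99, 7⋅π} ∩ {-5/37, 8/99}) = {8/99}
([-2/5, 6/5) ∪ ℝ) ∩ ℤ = ℤ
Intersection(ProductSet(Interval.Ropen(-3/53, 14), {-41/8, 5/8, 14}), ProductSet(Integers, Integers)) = ProductSet(Range(0, 14, 1), {14})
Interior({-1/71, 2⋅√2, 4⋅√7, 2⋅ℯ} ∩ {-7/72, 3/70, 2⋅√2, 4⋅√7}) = ∅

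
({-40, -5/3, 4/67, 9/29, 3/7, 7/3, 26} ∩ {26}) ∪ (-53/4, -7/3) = (-53/4, -7/3) ∪ {26}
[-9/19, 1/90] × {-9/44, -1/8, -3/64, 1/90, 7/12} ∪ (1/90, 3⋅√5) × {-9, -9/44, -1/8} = ([-9/19, 1/90] × {-9/44, -1/8, -3/64, 1/90, 7/12}) ∪ ((1/90, 3⋅√5) × {-9, -9/44, -1/8})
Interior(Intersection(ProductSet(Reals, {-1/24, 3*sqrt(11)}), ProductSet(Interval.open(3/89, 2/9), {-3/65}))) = EmptySet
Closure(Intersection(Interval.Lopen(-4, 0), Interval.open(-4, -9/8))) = Interval(-4, -9/8)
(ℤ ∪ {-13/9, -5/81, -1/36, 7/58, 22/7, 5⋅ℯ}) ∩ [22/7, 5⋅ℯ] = {22/7, 5⋅ℯ} ∪ {4, 5, …, 13}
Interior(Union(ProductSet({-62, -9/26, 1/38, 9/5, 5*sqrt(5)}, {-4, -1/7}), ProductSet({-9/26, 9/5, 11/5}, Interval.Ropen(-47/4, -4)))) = EmptySet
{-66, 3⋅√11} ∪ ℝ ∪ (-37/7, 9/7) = (-∞, ∞)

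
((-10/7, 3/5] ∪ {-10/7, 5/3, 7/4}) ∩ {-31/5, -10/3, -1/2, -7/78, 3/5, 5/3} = {-1/2, -7/78, 3/5, 5/3}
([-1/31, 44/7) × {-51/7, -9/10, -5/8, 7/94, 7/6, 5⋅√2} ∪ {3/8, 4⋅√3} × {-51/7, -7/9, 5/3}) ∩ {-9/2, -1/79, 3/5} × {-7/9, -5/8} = {-1/79, 3/5} × {-5/8}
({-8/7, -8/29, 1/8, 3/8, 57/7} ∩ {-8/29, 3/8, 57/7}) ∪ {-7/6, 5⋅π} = {-7/6, -8/29, 3/8, 57/7, 5⋅π}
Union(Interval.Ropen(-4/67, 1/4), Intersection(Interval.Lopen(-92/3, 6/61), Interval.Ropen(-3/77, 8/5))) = Interval.Ropen(-4/67, 1/4)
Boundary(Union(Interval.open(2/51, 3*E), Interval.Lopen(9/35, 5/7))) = {2/51, 3*E}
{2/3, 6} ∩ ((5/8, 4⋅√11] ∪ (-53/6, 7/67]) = {2/3, 6}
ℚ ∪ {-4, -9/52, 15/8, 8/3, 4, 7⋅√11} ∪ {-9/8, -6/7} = ℚ ∪ {7⋅√11}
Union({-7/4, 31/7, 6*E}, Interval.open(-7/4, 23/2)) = Union({6*E}, Interval.Ropen(-7/4, 23/2))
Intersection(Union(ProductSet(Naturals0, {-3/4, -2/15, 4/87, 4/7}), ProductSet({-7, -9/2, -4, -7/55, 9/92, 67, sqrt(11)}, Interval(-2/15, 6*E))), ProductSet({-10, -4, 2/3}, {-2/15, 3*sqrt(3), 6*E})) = ProductSet({-4}, {-2/15, 3*sqrt(3), 6*E})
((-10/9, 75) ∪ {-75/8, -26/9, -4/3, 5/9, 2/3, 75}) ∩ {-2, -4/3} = {-4/3}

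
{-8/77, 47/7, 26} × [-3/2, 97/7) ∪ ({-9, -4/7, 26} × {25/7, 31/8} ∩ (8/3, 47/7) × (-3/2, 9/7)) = {-8/77, 47/7, 26} × [-3/2, 97/7)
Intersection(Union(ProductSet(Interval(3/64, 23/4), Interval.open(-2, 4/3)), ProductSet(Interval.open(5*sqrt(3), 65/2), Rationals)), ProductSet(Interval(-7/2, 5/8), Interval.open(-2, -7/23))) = ProductSet(Interval(3/64, 5/8), Interval.open(-2, -7/23))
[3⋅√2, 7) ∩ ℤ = {5, 6}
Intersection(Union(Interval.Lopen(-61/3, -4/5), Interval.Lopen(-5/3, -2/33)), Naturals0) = EmptySet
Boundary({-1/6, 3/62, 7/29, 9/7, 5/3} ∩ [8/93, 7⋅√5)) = {7/29, 9/7, 5/3}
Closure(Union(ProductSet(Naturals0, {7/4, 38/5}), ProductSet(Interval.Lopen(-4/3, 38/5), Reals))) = Union(ProductSet(Interval(-4/3, 38/5), Reals), ProductSet(Union(Complement(Naturals0, Interval.open(-4/3, 38/5)), Naturals0), {7/4, 38/5}))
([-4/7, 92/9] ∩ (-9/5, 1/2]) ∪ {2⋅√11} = [-4/7, 1/2] ∪ {2⋅√11}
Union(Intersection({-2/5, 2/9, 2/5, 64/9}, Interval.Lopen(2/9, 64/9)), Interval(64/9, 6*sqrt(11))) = Union({2/5}, Interval(64/9, 6*sqrt(11)))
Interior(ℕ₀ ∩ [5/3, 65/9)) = ∅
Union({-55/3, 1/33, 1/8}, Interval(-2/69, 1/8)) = Union({-55/3}, Interval(-2/69, 1/8))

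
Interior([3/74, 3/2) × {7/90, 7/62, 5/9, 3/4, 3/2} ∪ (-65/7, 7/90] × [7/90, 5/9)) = (-65/7, 7/90) × (7/90, 5/9)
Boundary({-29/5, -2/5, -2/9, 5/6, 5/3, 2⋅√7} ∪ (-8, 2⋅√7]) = {-8, 2⋅√7}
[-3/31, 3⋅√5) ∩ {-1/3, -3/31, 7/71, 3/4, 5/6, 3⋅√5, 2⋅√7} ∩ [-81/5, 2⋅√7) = {-3/31, 7/71, 3/4, 5/6}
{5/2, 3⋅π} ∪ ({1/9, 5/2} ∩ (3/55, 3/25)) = {1/9, 5/2, 3⋅π}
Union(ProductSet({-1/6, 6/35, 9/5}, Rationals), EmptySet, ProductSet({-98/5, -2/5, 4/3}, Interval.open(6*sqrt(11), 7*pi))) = Union(ProductSet({-98/5, -2/5, 4/3}, Interval.open(6*sqrt(11), 7*pi)), ProductSet({-1/6, 6/35, 9/5}, Rationals))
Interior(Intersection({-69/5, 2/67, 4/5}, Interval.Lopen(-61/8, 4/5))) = EmptySet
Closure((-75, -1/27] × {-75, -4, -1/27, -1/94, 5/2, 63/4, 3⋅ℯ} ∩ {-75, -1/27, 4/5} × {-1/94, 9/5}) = {-1/27} × {-1/94}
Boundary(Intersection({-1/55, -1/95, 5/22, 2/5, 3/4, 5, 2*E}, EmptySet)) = EmptySet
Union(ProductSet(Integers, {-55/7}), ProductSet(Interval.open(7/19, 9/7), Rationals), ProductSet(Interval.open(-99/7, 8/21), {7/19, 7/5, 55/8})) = Union(ProductSet(Integers, {-55/7}), ProductSet(Interval.open(-99/7, 8/21), {7/19, 7/5, 55/8}), ProductSet(Interval.open(7/19, 9/7), Rationals))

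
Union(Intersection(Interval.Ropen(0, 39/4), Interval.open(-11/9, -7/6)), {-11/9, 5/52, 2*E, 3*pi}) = {-11/9, 5/52, 2*E, 3*pi}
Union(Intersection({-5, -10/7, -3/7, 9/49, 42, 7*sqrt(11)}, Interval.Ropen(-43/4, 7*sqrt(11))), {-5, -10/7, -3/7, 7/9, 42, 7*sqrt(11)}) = {-5, -10/7, -3/7, 9/49, 7/9, 42, 7*sqrt(11)}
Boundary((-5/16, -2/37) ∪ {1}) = {-5/16, -2/37, 1}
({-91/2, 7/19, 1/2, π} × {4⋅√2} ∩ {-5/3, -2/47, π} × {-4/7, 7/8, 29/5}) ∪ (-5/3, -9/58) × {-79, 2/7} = (-5/3, -9/58) × {-79, 2/7}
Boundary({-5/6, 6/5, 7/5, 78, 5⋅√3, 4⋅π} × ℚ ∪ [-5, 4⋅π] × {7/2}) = ([-5, 4⋅π] × {7/2}) ∪ ({-5/6, 6/5, 7/5, 78, 5⋅√3, 4⋅π} × ℝ)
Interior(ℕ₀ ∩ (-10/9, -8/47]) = ∅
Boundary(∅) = ∅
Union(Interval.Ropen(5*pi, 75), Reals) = Interval(-oo, oo)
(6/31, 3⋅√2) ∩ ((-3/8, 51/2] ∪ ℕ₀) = (6/31, 3⋅√2) ∪ {1, 2, 3, 4}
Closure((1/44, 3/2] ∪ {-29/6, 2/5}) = {-29/6} ∪ [1/44, 3/2]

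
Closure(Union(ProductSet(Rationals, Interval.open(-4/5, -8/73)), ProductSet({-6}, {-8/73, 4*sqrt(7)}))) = Union(ProductSet({-6}, {-8/73, 4*sqrt(7)}), ProductSet(Reals, Interval(-4/5, -8/73)))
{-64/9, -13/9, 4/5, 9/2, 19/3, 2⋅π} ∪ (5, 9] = {-64/9, -13/9, 4/5, 9/2} ∪ (5, 9]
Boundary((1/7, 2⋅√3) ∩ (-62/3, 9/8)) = {1/7, 9/8}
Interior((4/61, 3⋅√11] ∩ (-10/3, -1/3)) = ∅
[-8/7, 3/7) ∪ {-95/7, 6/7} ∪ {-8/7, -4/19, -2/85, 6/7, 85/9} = {-95/7, 6/7, 85/9} ∪ [-8/7, 3/7)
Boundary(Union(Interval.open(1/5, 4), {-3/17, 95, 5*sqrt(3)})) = {-3/17, 1/5, 4, 95, 5*sqrt(3)}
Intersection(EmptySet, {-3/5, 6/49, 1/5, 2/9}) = EmptySet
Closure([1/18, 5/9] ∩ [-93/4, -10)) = ∅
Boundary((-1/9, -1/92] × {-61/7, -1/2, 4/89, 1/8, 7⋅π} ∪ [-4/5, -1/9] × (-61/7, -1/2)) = ({-4/5, -1/9} × [-61/7, -1/2]) ∪ ([-4/5, -1/9] × {-61/7, -1/2}) ∪ ([-1/9, -1/92] × {-61/7, -1/2, 4/89, 1/8, 7⋅π})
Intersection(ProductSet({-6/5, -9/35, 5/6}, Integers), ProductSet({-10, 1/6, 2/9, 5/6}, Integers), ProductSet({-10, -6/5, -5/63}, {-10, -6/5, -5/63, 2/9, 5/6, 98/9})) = EmptySet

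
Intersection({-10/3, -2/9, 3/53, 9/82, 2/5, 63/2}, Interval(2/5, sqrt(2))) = {2/5}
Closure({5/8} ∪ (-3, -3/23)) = [-3, -3/23] ∪ {5/8}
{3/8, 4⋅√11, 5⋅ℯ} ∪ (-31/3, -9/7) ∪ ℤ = ℤ ∪ (-31/3, -9/7) ∪ {3/8, 4⋅√11, 5⋅ℯ}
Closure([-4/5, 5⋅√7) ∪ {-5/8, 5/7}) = [-4/5, 5⋅√7]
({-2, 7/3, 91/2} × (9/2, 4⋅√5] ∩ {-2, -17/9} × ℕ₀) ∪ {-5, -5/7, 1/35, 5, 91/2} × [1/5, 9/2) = ({-2} × {5, 6, 7, 8}) ∪ ({-5, -5/7, 1/35, 5, 91/2} × [1/5, 9/2))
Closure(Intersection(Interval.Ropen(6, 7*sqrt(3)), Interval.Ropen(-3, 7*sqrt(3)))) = Interval(6, 7*sqrt(3))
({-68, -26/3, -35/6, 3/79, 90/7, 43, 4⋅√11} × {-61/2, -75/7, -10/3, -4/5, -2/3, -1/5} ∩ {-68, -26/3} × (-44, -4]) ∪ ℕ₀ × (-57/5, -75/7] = ({-68, -26/3} × {-61/2, -75/7}) ∪ (ℕ₀ × (-57/5, -75/7])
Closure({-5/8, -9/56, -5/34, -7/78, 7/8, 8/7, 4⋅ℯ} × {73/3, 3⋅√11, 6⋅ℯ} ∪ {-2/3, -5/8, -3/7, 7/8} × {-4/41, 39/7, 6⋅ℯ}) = ({-2/3, -5/8, -3/7, 7/8} × {-4/41, 39/7, 6⋅ℯ}) ∪ ({-5/8, -9/56, -5/34, -7/78, 7/8, 8/7, 4⋅ℯ} × {73/3, 3⋅√11, 6⋅ℯ})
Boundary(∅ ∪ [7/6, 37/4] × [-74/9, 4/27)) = ({7/6, 37/4} × [-74/9, 4/27]) ∪ ([7/6, 37/4] × {-74/9, 4/27})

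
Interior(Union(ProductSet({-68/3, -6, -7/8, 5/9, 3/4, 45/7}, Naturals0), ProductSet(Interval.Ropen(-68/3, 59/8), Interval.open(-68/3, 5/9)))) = Union(ProductSet({-6, -7/8, 5/9, 3/4, 45/7}, Union(Complement(Naturals0, Union(Complement(Naturals0, Interval.open(-68/3, 5/9)), {-68/3, 5/9})), Complement(Naturals0, Union(Complement(Naturals0, Interval.open(-68/3, 5/9)), Interval(-68/3, 5/9))), Complement(Range(0, 1, 1), Union(Complement(Naturals0, Interval.open(-68/3, 5/9)), {-68/3, 5/9})))), ProductSet(Interval.open(-68/3, 59/8), Complement(Interval.open(-68/3, 5/9), Complement(Naturals0, Interval.open(-68/3, 5/9)))), ProductSet(Union(Interval.open(-68/3, -6), Interval.open(-6, -7/8), Interval.open(-7/8, 5/9), Interval.open(5/9, 3/4), Interval.open(3/4, 45/7), Interval.open(45/7, 59/8)), Interval.open(-68/3, 5/9)))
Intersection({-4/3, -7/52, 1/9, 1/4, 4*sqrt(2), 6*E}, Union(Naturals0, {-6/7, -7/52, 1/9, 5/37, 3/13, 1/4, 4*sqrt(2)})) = {-7/52, 1/9, 1/4, 4*sqrt(2)}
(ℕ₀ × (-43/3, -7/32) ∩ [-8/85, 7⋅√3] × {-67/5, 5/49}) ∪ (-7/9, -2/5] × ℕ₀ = ((-7/9, -2/5] × ℕ₀) ∪ ({0, 1, …, 12} × {-67/5})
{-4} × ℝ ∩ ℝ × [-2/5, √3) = {-4} × [-2/5, √3)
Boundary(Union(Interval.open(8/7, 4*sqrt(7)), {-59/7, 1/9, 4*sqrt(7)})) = {-59/7, 1/9, 8/7, 4*sqrt(7)}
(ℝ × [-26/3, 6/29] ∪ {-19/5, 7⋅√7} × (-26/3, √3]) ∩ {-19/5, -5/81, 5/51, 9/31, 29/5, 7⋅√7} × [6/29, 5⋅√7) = ({-19/5, -5/81, 5/51, 9/31, 29/5, 7⋅√7} × {6/29}) ∪ ({-19/5, 7⋅√7} × [6/29, √3])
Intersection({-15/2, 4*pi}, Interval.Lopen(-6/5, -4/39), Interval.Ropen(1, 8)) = EmptySet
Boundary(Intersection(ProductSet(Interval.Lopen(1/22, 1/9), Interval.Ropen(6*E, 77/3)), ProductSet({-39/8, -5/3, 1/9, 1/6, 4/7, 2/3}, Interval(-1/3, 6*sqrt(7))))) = EmptySet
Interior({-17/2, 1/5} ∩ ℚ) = ∅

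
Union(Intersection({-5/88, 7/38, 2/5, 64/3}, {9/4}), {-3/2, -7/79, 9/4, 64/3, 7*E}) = {-3/2, -7/79, 9/4, 64/3, 7*E}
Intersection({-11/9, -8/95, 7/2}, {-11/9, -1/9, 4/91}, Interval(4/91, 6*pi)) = EmptySet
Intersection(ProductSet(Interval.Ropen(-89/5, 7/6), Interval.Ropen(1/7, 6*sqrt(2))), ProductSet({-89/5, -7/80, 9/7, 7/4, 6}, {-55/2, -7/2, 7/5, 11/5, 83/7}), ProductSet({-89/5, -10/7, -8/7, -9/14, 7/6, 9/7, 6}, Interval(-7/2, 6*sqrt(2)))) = ProductSet({-89/5}, {7/5, 11/5})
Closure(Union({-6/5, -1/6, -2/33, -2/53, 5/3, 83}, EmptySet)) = {-6/5, -1/6, -2/33, -2/53, 5/3, 83}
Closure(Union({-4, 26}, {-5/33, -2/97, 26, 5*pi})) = {-4, -5/33, -2/97, 26, 5*pi}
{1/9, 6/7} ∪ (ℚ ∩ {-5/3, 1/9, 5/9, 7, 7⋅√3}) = {-5/3, 1/9, 5/9, 6/7, 7}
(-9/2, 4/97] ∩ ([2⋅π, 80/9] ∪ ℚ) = ℚ ∩ (-9/2, 4/97]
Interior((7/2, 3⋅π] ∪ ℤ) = ({4, 5, …, 9} \ ℤ \ (7/2, 3⋅π)) ∪ (ℤ \ ({7/2, 3⋅π} ∪ (ℤ \ (7/2, 3⋅π)))) ∪ ((7/2, 3⋅π) \ ℤ \ (7/2, 3⋅π)) ∪ ({4, 5, …, 9} \ ({7/2, 3⋅π} ∪ (ℤ \ (7/2, 3⋅π))))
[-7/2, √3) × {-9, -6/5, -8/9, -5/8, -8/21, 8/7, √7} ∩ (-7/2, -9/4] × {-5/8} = (-7/2, -9/4] × {-5/8}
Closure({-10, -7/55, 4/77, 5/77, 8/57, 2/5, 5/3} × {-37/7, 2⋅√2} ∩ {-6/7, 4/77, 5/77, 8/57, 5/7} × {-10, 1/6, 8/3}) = ∅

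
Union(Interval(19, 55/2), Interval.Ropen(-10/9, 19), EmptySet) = Interval(-10/9, 55/2)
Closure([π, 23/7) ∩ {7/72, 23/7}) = ∅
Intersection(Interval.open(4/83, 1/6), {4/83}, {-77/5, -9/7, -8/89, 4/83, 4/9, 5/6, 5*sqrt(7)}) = EmptySet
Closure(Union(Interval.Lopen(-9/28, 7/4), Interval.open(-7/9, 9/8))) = Interval(-7/9, 7/4)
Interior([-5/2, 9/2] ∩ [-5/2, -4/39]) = (-5/2, -4/39)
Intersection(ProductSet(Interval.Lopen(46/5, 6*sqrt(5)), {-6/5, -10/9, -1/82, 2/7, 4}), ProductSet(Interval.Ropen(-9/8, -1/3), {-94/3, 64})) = EmptySet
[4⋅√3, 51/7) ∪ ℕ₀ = ℕ₀ ∪ [4⋅√3, 51/7)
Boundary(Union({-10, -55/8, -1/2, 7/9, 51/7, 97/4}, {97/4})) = {-10, -55/8, -1/2, 7/9, 51/7, 97/4}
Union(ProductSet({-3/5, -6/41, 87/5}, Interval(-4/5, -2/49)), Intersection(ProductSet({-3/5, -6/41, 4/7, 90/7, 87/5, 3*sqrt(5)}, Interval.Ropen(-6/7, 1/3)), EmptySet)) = ProductSet({-3/5, -6/41, 87/5}, Interval(-4/5, -2/49))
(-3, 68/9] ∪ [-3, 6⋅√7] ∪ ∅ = [-3, 6⋅√7]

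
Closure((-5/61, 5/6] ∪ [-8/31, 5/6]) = [-8/31, 5/6]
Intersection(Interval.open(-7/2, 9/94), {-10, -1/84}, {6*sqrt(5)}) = EmptySet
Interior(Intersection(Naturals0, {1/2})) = EmptySet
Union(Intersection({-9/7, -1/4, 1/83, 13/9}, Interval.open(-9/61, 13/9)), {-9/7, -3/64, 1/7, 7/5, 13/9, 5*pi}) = {-9/7, -3/64, 1/83, 1/7, 7/5, 13/9, 5*pi}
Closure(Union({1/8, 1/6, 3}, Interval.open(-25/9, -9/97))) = Union({1/8, 1/6, 3}, Interval(-25/9, -9/97))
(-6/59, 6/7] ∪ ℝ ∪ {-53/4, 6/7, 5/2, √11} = (-∞, ∞)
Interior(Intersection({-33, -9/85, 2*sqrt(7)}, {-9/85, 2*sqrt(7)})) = EmptySet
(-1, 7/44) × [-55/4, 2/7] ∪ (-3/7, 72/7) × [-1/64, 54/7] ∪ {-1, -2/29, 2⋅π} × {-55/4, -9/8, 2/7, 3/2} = ((-1, 7/44) × [-55/4, 2/7]) ∪ ((-3/7, 72/7) × [-1/64, 54/7]) ∪ ({-1, -2/29, 2⋅π} × {-55/4, -9/8, 2/7, 3/2})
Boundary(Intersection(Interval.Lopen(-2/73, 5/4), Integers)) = Range(0, 2, 1)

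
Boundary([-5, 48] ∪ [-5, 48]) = {-5, 48}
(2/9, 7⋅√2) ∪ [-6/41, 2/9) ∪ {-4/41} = [-6/41, 2/9) ∪ (2/9, 7⋅√2)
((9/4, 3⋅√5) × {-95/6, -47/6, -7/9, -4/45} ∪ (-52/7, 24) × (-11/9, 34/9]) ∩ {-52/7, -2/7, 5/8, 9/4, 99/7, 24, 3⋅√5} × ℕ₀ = {-2/7, 5/8, 9/4, 99/7, 3⋅√5} × {0, 1, 2, 3}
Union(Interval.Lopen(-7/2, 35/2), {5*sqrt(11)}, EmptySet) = Interval.Lopen(-7/2, 35/2)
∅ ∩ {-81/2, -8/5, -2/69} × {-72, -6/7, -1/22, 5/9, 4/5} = ∅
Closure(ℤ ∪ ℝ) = ℝ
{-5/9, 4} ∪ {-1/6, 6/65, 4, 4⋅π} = {-5/9, -1/6, 6/65, 4, 4⋅π}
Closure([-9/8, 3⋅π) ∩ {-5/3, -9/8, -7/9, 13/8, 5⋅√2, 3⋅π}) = {-9/8, -7/9, 13/8, 5⋅√2}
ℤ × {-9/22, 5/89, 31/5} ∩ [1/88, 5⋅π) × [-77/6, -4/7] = ∅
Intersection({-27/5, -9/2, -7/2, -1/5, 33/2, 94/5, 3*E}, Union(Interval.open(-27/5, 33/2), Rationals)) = {-27/5, -9/2, -7/2, -1/5, 33/2, 94/5, 3*E}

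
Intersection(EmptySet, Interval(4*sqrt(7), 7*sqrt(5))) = EmptySet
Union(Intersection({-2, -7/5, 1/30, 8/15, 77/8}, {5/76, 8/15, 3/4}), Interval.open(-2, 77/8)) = Interval.open(-2, 77/8)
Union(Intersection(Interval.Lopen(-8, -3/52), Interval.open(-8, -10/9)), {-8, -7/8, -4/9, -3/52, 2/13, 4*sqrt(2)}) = Union({-7/8, -4/9, -3/52, 2/13, 4*sqrt(2)}, Interval.Ropen(-8, -10/9))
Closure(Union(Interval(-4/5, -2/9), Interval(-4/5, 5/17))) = Interval(-4/5, 5/17)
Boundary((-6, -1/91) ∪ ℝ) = ∅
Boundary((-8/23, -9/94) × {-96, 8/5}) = [-8/23, -9/94] × {-96, 8/5}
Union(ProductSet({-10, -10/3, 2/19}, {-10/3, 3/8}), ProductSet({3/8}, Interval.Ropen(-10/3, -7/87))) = Union(ProductSet({3/8}, Interval.Ropen(-10/3, -7/87)), ProductSet({-10, -10/3, 2/19}, {-10/3, 3/8}))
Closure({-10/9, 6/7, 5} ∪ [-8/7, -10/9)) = [-8/7, -10/9] ∪ {6/7, 5}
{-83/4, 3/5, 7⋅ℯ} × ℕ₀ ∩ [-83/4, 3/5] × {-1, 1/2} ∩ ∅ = ∅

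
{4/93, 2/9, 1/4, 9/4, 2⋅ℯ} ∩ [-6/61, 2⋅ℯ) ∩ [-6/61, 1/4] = {4/93, 2/9, 1/4}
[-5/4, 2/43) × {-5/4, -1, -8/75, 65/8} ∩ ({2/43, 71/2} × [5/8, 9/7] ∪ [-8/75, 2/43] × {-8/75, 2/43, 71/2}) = [-8/75, 2/43) × {-8/75}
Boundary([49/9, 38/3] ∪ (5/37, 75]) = {5/37, 75}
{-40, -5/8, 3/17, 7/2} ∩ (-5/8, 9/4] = {3/17}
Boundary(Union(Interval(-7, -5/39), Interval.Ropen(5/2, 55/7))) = {-7, -5/39, 5/2, 55/7}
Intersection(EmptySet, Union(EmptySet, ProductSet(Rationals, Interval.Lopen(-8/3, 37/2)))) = EmptySet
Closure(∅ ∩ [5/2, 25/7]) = ∅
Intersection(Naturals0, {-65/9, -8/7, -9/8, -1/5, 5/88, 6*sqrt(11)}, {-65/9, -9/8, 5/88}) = EmptySet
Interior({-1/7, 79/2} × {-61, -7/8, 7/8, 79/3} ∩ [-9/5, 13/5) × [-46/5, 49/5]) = ∅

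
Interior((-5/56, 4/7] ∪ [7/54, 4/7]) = (-5/56, 4/7)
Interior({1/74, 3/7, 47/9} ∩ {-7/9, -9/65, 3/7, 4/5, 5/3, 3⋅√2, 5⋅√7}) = ∅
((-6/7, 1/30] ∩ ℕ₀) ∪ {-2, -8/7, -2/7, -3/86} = {-2, -8/7, -2/7, -3/86} ∪ {0}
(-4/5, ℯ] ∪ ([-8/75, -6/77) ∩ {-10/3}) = (-4/5, ℯ]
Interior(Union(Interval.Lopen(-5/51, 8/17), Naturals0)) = Union(Complement(Interval.open(-5/51, 8/17), Complement(Naturals0, Interval.open(-5/51, 8/17))), Complement(Naturals0, Union(Complement(Naturals0, Interval.open(-5/51, 8/17)), {-5/51, 8/17})), Complement(Range(0, 1, 1), Complement(Naturals0, Interval.open(-5/51, 8/17))), Complement(Range(0, 1, 1), Union(Complement(Naturals0, Interval.open(-5/51, 8/17)), {-5/51, 8/17})))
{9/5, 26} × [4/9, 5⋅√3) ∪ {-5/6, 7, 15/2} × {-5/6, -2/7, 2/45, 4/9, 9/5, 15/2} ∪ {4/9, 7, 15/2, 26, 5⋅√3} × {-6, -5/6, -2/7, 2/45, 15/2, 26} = ({-5/6, 7, 15/2} × {-5/6, -2/7, 2/45, 4/9, 9/5, 15/2}) ∪ ({9/5, 26} × [4/9, 5⋅√3)) ∪ ({4/9, 7, 15/2, 26, 5⋅√3} × {-6, -5/6, -2/7, 2/45, 15/2, 26})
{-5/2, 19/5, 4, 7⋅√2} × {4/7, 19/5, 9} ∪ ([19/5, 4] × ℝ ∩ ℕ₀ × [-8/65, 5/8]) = ({4} × [-8/65, 5/8]) ∪ ({-5/2, 19/5, 4, 7⋅√2} × {4/7, 19/5, 9})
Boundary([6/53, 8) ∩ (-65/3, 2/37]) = ∅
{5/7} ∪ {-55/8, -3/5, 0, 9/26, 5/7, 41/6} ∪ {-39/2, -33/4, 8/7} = {-39/2, -33/4, -55/8, -3/5, 0, 9/26, 5/7, 8/7, 41/6}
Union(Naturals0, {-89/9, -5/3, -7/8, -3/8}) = Union({-89/9, -5/3, -7/8, -3/8}, Naturals0)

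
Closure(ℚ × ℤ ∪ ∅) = ℝ × ℤ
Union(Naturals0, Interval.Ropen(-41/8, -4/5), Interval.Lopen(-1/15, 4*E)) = Union(Interval.Ropen(-41/8, -4/5), Interval.Lopen(-1/15, 4*E), Naturals0)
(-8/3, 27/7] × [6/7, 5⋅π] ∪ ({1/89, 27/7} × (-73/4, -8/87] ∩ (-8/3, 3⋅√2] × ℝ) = ({1/89, 27/7} × (-73/4, -8/87]) ∪ ((-8/3, 27/7] × [6/7, 5⋅π])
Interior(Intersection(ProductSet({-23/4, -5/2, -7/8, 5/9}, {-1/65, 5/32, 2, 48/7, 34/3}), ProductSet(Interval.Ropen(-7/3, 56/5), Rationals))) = EmptySet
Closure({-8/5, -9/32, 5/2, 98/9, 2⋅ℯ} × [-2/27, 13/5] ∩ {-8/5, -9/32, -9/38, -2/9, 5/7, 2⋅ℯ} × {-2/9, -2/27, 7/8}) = {-8/5, -9/32, 2⋅ℯ} × {-2/27, 7/8}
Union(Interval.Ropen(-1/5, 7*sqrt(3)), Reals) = Interval(-oo, oo)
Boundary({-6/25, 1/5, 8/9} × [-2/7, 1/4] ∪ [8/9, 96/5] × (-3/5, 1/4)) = ({8/9, 96/5} × [-3/5, 1/4]) ∪ ([8/9, 96/5] × {-3/5, 1/4}) ∪ ({-6/25, 1/5, 8/9} × [-2/7, 1/4])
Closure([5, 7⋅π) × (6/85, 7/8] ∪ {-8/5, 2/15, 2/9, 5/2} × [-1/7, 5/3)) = ({5, 7⋅π} × [6/85, 7/8]) ∪ ({-8/5, 2/15, 2/9, 5/2} × [-1/7, 5/3]) ∪ ([5, 7⋅π] × {6/85, 7/8}) ∪ ([5, 7⋅π) × (6/85, 7/8])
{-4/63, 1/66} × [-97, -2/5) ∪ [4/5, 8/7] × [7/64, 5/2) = ({-4/63, 1/66} × [-97, -2/5)) ∪ ([4/5, 8/7] × [7/64, 5/2))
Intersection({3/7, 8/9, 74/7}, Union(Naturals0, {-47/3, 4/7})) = EmptySet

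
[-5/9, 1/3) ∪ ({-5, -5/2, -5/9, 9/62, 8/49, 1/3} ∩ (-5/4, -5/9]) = [-5/9, 1/3)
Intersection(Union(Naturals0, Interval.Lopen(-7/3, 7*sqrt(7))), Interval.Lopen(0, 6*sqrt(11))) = Union(Interval.Lopen(0, 7*sqrt(7)), Range(1, 20, 1))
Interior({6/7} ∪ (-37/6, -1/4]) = (-37/6, -1/4)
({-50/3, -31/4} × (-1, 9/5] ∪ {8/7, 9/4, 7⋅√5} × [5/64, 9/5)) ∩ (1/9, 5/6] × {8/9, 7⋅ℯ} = ∅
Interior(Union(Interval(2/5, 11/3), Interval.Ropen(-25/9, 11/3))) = Interval.open(-25/9, 11/3)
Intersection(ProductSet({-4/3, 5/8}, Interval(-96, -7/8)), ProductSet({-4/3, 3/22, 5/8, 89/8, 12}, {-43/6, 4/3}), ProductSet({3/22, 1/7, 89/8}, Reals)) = EmptySet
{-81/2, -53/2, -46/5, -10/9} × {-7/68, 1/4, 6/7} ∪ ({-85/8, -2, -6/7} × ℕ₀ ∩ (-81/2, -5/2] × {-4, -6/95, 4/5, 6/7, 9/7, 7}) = ({-85/8} × {7}) ∪ ({-81/2, -53/2, -46/5, -10/9} × {-7/68, 1/4, 6/7})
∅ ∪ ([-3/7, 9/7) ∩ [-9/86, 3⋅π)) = [-9/86, 9/7)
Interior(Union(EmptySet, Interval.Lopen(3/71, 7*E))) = Interval.open(3/71, 7*E)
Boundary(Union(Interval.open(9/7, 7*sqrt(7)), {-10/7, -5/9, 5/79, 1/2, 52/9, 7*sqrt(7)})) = {-10/7, -5/9, 5/79, 1/2, 9/7, 7*sqrt(7)}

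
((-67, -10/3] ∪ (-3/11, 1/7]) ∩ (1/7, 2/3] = ∅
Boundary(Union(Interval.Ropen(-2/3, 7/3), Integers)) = Union(Complement(Integers, Interval.open(-2/3, 7/3)), {-2/3, 7/3})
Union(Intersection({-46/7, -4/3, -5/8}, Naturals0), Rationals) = Rationals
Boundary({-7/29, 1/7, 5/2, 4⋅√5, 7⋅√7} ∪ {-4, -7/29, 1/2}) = {-4, -7/29, 1/7, 1/2, 5/2, 4⋅√5, 7⋅√7}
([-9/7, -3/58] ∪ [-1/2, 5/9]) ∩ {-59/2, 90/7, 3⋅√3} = ∅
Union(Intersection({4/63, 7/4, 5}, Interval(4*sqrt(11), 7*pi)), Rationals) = Rationals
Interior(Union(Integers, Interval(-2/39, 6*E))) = Union(Complement(Integers, Union(Complement(Integers, Interval.open(-2/39, 6*E)), {-2/39, 6*E})), Complement(Interval.open(-2/39, 6*E), Complement(Integers, Interval.open(-2/39, 6*E))), Complement(Range(0, 17, 1), Complement(Integers, Interval.open(-2/39, 6*E))), Complement(Range(0, 17, 1), Union(Complement(Integers, Interval.open(-2/39, 6*E)), {-2/39, 6*E})))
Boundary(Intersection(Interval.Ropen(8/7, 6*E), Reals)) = {8/7, 6*E}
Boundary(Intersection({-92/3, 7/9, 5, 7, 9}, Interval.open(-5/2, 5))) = {7/9}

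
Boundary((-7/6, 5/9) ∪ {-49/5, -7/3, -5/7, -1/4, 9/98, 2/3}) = {-49/5, -7/3, -7/6, 5/9, 2/3}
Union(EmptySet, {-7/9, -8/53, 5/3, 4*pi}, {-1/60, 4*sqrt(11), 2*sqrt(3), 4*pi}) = {-7/9, -8/53, -1/60, 5/3, 4*sqrt(11), 2*sqrt(3), 4*pi}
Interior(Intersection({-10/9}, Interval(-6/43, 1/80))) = EmptySet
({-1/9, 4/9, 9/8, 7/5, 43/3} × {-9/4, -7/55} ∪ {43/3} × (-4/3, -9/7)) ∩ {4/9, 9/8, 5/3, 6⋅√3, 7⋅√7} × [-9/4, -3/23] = {4/9, 9/8} × {-9/4}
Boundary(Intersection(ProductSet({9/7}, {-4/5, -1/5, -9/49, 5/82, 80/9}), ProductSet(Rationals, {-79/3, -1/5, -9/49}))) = ProductSet({9/7}, {-1/5, -9/49})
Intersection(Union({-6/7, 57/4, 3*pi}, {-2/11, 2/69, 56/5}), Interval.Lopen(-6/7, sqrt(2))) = {-2/11, 2/69}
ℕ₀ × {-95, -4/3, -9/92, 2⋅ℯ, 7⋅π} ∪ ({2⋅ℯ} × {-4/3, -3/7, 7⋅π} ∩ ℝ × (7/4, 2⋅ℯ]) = ℕ₀ × {-95, -4/3, -9/92, 2⋅ℯ, 7⋅π}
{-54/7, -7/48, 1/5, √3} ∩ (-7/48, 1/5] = {1/5}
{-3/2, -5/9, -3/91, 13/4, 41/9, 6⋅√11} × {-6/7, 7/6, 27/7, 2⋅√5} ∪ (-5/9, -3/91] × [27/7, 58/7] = ((-5/9, -3/91] × [27/7, 58/7]) ∪ ({-3/2, -5/9, -3/91, 13/4, 41/9, 6⋅√11} × {-6/7, 7/6, 27/7, 2⋅√5})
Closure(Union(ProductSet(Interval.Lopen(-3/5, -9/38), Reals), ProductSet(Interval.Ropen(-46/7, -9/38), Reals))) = ProductSet(Interval(-46/7, -9/38), Reals)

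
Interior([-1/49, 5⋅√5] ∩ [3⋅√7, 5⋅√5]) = (3⋅√7, 5⋅√5)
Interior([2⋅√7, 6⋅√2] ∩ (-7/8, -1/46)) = ∅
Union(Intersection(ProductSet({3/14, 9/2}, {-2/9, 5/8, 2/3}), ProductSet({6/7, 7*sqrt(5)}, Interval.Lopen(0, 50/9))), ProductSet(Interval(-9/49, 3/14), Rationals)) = ProductSet(Interval(-9/49, 3/14), Rationals)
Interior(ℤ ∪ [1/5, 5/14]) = (ℤ \ ({1/5, 5/14} ∪ (ℤ \ (1/5, 5/14)))) ∪ ((1/5, 5/14) \ ℤ \ (1/5, 5/14))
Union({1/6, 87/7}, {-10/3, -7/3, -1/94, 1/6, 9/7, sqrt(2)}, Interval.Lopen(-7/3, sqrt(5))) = Union({-10/3, 87/7}, Interval(-7/3, sqrt(5)))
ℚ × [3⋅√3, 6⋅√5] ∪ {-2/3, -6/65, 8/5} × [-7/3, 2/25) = ({-2/3, -6/65, 8/5} × [-7/3, 2/25)) ∪ (ℚ × [3⋅√3, 6⋅√5])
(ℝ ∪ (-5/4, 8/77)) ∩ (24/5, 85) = (24/5, 85)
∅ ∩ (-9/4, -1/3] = ∅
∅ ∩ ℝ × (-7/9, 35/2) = ∅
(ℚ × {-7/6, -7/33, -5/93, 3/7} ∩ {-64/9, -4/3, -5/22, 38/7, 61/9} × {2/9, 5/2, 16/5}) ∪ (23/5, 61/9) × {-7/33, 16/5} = (23/5, 61/9) × {-7/33, 16/5}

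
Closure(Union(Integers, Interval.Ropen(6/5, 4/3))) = Union(Integers, Interval(6/5, 4/3))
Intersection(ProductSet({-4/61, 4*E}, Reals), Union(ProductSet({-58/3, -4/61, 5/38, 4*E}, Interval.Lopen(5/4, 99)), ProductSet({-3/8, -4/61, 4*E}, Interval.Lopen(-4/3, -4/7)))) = ProductSet({-4/61, 4*E}, Union(Interval.Lopen(-4/3, -4/7), Interval.Lopen(5/4, 99)))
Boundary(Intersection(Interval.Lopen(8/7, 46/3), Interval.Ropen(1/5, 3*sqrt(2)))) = {8/7, 3*sqrt(2)}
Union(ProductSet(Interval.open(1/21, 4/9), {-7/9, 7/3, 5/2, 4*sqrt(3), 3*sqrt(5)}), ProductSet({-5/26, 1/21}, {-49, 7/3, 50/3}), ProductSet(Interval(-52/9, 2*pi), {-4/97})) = Union(ProductSet({-5/26, 1/21}, {-49, 7/3, 50/3}), ProductSet(Interval(-52/9, 2*pi), {-4/97}), ProductSet(Interval.open(1/21, 4/9), {-7/9, 7/3, 5/2, 4*sqrt(3), 3*sqrt(5)}))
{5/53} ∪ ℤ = ℤ ∪ {5/53}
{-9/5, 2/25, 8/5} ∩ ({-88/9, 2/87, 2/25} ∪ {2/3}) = {2/25}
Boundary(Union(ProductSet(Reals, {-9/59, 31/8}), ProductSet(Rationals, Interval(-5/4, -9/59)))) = ProductSet(Reals, Union({31/8}, Interval(-5/4, -9/59)))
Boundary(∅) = ∅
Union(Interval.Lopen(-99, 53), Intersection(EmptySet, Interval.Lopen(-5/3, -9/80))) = Interval.Lopen(-99, 53)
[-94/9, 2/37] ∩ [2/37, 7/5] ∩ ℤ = ∅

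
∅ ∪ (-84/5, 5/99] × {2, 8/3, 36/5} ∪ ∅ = (-84/5, 5/99] × {2, 8/3, 36/5}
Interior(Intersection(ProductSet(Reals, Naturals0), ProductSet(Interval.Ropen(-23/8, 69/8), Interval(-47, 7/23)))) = EmptySet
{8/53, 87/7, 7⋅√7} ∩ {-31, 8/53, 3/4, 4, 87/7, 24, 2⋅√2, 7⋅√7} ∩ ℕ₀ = ∅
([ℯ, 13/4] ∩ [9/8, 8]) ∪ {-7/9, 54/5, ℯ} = {-7/9, 54/5} ∪ [ℯ, 13/4]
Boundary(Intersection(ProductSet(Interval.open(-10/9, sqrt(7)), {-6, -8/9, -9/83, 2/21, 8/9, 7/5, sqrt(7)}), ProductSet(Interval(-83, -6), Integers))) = EmptySet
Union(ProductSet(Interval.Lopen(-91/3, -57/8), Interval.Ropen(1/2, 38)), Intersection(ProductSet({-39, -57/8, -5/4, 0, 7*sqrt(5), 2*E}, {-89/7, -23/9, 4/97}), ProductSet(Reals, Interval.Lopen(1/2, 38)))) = ProductSet(Interval.Lopen(-91/3, -57/8), Interval.Ropen(1/2, 38))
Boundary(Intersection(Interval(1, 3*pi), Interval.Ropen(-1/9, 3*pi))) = {1, 3*pi}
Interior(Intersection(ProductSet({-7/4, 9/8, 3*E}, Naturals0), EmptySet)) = EmptySet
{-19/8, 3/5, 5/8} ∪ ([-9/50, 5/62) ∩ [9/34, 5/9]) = {-19/8, 3/5, 5/8}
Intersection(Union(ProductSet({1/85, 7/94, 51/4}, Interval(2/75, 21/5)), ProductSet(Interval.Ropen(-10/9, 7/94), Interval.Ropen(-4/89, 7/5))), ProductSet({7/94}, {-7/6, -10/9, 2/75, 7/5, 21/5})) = ProductSet({7/94}, {2/75, 7/5, 21/5})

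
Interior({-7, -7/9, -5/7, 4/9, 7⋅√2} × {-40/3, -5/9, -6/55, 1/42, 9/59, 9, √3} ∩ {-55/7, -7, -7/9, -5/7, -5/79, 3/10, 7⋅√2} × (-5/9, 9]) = ∅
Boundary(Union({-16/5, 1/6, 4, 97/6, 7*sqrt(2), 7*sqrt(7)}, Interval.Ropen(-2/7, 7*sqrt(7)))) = {-16/5, -2/7, 7*sqrt(7)}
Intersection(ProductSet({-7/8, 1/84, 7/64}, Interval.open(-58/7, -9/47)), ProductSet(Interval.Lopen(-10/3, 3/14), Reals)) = ProductSet({-7/8, 1/84, 7/64}, Interval.open(-58/7, -9/47))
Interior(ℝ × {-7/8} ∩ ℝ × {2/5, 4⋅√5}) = ∅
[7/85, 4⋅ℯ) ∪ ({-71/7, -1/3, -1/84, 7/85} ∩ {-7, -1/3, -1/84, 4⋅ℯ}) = {-1/3, -1/84} ∪ [7/85, 4⋅ℯ)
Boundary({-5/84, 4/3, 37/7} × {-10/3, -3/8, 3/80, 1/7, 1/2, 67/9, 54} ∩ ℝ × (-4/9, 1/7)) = {-5/84, 4/3, 37/7} × {-3/8, 3/80}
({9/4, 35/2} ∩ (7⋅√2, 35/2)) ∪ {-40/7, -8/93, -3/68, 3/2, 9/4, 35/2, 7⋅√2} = {-40/7, -8/93, -3/68, 3/2, 9/4, 35/2, 7⋅√2}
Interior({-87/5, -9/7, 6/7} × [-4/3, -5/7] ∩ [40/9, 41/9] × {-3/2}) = ∅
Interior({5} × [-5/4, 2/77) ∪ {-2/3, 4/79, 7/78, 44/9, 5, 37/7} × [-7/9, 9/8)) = ∅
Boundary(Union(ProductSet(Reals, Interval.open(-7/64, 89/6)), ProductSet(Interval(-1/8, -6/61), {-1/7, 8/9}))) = Union(ProductSet(Interval(-1/8, -6/61), {-1/7}), ProductSet(Reals, {-7/64, 89/6}))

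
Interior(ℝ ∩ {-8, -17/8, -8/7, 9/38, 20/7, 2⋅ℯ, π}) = ∅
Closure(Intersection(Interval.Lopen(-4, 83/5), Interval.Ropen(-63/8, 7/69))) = Interval(-4, 7/69)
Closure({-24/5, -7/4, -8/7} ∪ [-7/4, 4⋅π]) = {-24/5} ∪ [-7/4, 4⋅π]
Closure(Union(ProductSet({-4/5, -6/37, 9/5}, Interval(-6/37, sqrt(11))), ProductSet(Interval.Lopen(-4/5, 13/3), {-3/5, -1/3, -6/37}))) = Union(ProductSet({-4/5, -6/37, 9/5}, Interval(-6/37, sqrt(11))), ProductSet(Interval(-4/5, 13/3), {-3/5, -1/3, -6/37}))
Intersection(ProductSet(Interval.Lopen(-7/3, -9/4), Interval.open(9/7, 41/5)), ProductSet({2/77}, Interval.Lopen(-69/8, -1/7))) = EmptySet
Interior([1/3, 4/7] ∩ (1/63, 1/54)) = ∅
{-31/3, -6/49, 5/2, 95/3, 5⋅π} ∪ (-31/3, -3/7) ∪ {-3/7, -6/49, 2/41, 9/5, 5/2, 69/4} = [-31/3, -3/7] ∪ {-6/49, 2/41, 9/5, 5/2, 69/4, 95/3, 5⋅π}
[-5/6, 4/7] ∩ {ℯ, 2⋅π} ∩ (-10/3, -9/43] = ∅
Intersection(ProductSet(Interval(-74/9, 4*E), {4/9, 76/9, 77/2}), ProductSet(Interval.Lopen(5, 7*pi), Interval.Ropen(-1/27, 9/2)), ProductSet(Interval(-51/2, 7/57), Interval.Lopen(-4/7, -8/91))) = EmptySet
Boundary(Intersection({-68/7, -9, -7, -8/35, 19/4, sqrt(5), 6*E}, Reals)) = {-68/7, -9, -7, -8/35, 19/4, sqrt(5), 6*E}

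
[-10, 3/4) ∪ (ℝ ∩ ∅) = [-10, 3/4)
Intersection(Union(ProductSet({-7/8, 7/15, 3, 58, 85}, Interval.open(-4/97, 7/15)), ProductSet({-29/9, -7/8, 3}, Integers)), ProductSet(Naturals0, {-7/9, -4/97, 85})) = ProductSet({3}, {85})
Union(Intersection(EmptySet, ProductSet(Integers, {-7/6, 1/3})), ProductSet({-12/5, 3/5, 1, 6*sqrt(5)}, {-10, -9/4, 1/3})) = ProductSet({-12/5, 3/5, 1, 6*sqrt(5)}, {-10, -9/4, 1/3})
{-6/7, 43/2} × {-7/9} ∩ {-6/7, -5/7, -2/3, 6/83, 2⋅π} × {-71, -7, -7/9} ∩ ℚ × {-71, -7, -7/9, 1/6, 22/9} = {-6/7} × {-7/9}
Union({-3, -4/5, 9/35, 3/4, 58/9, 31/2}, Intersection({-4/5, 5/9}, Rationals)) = {-3, -4/5, 9/35, 5/9, 3/4, 58/9, 31/2}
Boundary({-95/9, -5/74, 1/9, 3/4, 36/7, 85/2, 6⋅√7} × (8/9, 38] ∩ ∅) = ∅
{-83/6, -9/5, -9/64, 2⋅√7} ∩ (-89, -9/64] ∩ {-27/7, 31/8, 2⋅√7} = ∅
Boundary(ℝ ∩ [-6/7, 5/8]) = {-6/7, 5/8}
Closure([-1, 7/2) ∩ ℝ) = [-1, 7/2]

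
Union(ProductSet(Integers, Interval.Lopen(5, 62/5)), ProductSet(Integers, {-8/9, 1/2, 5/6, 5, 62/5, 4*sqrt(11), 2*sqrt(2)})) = ProductSet(Integers, Union({-8/9, 1/2, 5/6, 4*sqrt(11), 2*sqrt(2)}, Interval(5, 62/5)))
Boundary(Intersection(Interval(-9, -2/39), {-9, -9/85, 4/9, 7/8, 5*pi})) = {-9, -9/85}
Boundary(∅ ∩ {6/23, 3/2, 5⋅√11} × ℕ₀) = ∅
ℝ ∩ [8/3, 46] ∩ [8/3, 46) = [8/3, 46)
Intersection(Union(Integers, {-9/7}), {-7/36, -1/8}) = EmptySet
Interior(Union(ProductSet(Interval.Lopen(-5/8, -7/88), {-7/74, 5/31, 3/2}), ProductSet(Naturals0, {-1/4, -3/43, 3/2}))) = EmptySet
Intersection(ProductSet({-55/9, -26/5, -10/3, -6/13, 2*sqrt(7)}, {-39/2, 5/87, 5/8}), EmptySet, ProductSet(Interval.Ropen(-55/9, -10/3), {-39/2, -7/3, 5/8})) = EmptySet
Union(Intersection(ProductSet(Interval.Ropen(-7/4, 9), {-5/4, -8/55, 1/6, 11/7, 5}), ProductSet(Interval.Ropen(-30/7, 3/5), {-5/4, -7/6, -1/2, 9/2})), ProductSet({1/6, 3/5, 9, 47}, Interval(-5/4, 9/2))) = Union(ProductSet({1/6, 3/5, 9, 47}, Interval(-5/4, 9/2)), ProductSet(Interval.Ropen(-7/4, 3/5), {-5/4}))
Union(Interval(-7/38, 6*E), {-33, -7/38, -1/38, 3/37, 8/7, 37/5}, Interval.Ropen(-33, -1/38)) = Interval(-33, 6*E)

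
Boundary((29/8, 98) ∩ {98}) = ∅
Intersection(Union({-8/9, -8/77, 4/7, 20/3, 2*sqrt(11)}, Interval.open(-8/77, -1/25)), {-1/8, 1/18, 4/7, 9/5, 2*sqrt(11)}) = {4/7, 2*sqrt(11)}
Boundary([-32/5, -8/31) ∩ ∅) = ∅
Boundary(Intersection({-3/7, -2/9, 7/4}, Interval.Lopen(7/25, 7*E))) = {7/4}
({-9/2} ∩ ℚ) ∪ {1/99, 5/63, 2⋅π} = {-9/2, 1/99, 5/63, 2⋅π}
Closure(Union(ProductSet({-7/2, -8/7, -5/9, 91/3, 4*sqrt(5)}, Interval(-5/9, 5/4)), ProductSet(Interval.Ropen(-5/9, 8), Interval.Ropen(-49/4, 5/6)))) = Union(ProductSet({-5/9, 8}, Interval(-49/4, 5/6)), ProductSet({-7/2, -8/7, -5/9, 91/3, 4*sqrt(5)}, Interval(-5/9, 5/4)), ProductSet(Interval(-5/9, 8), {-49/4, 5/6}), ProductSet(Interval.Ropen(-5/9, 8), Interval.Ropen(-49/4, 5/6)))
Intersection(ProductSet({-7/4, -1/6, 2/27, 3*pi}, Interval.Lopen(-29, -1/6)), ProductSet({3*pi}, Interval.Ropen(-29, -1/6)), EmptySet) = EmptySet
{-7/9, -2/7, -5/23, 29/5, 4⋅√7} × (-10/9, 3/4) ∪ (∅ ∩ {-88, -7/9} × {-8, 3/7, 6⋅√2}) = {-7/9, -2/7, -5/23, 29/5, 4⋅√7} × (-10/9, 3/4)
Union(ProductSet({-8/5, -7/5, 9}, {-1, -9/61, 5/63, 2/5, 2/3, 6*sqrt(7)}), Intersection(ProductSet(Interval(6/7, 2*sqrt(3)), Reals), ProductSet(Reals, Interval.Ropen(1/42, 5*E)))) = Union(ProductSet({-8/5, -7/5, 9}, {-1, -9/61, 5/63, 2/5, 2/3, 6*sqrt(7)}), ProductSet(Interval(6/7, 2*sqrt(3)), Interval.Ropen(1/42, 5*E)))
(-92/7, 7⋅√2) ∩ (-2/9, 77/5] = (-2/9, 7⋅√2)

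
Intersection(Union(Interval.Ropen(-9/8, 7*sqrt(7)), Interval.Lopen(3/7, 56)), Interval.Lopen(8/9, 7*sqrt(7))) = Interval.Lopen(8/9, 7*sqrt(7))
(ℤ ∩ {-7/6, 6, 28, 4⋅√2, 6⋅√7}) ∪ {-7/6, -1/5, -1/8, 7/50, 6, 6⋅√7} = {-7/6, -1/5, -1/8, 7/50, 6, 28, 6⋅√7}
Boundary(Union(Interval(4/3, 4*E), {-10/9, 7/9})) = {-10/9, 7/9, 4/3, 4*E}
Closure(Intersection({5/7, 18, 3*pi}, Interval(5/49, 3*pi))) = {5/7, 3*pi}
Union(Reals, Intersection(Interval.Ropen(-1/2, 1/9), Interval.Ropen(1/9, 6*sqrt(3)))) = Reals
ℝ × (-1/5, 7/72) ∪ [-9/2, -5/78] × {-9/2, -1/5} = (ℝ × (-1/5, 7/72)) ∪ ([-9/2, -5/78] × {-9/2, -1/5})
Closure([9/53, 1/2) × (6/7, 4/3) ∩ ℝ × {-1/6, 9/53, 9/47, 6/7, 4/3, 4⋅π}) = ∅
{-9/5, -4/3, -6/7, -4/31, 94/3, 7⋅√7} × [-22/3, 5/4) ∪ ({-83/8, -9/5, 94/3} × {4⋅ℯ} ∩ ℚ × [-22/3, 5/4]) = {-9/5, -4/3, -6/7, -4/31, 94/3, 7⋅√7} × [-22/3, 5/4)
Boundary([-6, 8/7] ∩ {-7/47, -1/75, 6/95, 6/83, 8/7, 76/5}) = {-7/47, -1/75, 6/95, 6/83, 8/7}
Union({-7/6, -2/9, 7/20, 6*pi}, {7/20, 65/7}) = {-7/6, -2/9, 7/20, 65/7, 6*pi}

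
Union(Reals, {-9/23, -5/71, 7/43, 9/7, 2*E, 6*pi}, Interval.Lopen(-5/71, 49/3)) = Interval(-oo, oo)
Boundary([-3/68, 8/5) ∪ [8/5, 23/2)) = {-3/68, 23/2}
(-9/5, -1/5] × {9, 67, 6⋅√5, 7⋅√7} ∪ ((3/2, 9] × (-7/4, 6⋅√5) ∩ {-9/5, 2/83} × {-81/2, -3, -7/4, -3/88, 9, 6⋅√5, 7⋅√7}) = (-9/5, -1/5] × {9, 67, 6⋅√5, 7⋅√7}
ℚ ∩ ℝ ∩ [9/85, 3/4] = ℚ ∩ [9/85, 3/4]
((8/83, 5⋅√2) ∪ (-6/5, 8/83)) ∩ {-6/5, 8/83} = ∅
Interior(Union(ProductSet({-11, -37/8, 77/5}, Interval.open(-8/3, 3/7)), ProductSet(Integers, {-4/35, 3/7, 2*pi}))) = EmptySet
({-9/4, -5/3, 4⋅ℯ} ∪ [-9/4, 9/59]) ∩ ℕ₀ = {0}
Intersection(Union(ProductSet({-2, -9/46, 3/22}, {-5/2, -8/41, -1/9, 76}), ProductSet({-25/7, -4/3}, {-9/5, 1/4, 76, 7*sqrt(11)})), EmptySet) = EmptySet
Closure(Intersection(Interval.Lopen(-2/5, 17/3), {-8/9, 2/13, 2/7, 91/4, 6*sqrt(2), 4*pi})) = {2/13, 2/7}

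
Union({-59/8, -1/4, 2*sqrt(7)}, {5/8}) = {-59/8, -1/4, 5/8, 2*sqrt(7)}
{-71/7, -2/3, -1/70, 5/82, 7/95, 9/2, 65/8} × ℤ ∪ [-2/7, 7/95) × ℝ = ([-2/7, 7/95) × ℝ) ∪ ({-71/7, -2/3, -1/70, 5/82, 7/95, 9/2, 65/8} × ℤ)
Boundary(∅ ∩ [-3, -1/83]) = ∅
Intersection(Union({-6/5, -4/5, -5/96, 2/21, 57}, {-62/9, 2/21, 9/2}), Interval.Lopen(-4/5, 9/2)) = {-5/96, 2/21, 9/2}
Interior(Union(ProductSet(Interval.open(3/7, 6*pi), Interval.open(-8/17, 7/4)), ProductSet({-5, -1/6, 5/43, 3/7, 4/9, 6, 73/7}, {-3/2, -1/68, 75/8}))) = ProductSet(Interval.open(3/7, 6*pi), Interval.open(-8/17, 7/4))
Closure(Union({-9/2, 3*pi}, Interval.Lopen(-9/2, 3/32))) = Union({3*pi}, Interval(-9/2, 3/32))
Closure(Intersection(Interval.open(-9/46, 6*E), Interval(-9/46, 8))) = Interval(-9/46, 8)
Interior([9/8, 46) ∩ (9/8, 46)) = (9/8, 46)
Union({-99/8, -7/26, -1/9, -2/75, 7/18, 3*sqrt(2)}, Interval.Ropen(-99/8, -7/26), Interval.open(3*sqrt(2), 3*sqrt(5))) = Union({-1/9, -2/75, 7/18}, Interval(-99/8, -7/26), Interval.Ropen(3*sqrt(2), 3*sqrt(5)))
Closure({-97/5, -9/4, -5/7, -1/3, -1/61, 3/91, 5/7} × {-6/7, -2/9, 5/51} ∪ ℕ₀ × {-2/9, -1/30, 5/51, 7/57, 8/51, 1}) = (ℕ₀ × {-2/9, -1/30, 5/51, 7/57, 8/51, 1}) ∪ ({-97/5, -9/4, -5/7, -1/3, -1/61, 3/91, 5/7} × {-6/7, -2/9, 5/51})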